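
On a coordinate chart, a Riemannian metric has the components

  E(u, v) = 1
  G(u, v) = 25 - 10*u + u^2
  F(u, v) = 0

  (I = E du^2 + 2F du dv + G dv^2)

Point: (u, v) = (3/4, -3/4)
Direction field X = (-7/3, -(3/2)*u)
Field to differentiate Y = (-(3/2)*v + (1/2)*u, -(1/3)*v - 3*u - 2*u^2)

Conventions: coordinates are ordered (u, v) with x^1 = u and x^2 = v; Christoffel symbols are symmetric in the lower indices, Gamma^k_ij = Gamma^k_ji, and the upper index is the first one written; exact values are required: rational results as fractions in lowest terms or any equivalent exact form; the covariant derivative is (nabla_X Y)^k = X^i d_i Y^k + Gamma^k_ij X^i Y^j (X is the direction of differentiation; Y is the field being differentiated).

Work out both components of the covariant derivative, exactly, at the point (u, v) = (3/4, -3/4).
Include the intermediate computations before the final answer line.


E = 1, F = 0, G = 289/16 at the point
E_u = 0, E_v = 0, F_u = 0, F_v = 0, G_u = -17/2, G_v = 0
EG - F^2 = 289/16;  g^inv = (16/289) * [[289/16, 0], [0, 1]]
first-kind symbols [ij,l] = (1/2)(d_i g_jl + d_j g_il - d_l g_ij): [uu,u] = E_u/2 = 0, [uu,v] = F_u - E_v/2 = 0, [uv,u] = E_v/2 = 0, [uv,v] = G_u/2 = -17/4, [vv,u] = F_v - G_u/2 = 17/4, [vv,v] = G_v/2 = 0
Gamma^u_ij = (G*[ij,u] - F*[ij,v])/(EG - F^2), Gamma^v_ij = (E*[ij,v] - F*[ij,u])/(EG - F^2)
Gamma_uuu = 0, Gamma_uuv = 0, Gamma_uvv = 17/4, Gamma_vuu = 0, Gamma_vuv = -4/17, Gamma_vvv = 0
X = (-7/3, -9/8), Y = (3/2, -25/8) at the point

Answer: (nabla_X Y)^u = 11875/768, (nabla_X Y)^v = 5327/408


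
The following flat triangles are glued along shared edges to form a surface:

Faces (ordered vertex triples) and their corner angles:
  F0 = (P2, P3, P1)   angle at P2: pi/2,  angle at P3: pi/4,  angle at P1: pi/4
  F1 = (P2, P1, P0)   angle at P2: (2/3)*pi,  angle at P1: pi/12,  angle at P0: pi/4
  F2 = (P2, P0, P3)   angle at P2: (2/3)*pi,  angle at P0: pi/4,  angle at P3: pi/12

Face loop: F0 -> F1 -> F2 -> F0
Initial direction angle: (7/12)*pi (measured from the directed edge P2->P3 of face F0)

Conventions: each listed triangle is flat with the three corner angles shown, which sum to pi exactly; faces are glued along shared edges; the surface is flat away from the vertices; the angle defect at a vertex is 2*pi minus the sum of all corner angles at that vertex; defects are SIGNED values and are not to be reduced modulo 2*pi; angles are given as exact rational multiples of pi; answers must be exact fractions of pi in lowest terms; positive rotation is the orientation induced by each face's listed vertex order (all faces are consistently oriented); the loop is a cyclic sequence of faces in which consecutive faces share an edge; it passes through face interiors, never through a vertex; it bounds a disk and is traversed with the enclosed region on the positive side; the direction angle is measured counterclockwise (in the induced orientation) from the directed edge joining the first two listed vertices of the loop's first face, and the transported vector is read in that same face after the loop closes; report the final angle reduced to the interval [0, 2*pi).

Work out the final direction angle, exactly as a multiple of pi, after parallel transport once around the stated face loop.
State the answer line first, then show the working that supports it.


Answer: final direction angle = (3/4)*pi

enclosed vertex P2: corner angles sum to (11/6)*pi, defect = 2*pi - (11/6)*pi = pi/6
final direction = starting direction + enclosed defect total, reduced mod 2*pi (induced orientation)
final angle = (7/12)*pi + pi/6 = (3/4)*pi (mod 2*pi)


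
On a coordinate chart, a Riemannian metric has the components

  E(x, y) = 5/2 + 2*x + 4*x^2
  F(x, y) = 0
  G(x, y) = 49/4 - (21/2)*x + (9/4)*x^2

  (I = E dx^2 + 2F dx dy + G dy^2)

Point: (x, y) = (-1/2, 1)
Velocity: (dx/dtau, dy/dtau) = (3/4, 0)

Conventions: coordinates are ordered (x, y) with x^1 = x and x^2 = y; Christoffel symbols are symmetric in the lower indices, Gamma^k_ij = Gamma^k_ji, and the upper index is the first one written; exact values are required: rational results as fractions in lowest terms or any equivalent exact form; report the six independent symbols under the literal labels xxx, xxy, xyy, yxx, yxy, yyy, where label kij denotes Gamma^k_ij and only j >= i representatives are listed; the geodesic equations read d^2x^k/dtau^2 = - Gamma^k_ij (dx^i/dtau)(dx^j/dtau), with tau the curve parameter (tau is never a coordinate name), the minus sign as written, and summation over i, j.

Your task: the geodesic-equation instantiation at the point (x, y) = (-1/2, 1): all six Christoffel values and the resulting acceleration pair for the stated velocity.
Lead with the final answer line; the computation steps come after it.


Answer: Gamma_xxx = -2/5, Gamma_xxy = 0, Gamma_xyy = 51/20, Gamma_yxx = 0, Gamma_yxy = -6/17, Gamma_yyy = 0; accelerations (d^2x/dtau^2, d^2y/dtau^2) = (9/40, 0)

E = 5/2, F = 0, G = 289/16 at the point
E_x = -2, E_y = 0, F_x = 0, F_y = 0, G_x = -51/4, G_y = 0
EG - F^2 = 1445/32;  g^inv = (32/1445) * [[289/16, 0], [0, 5/2]]
first-kind symbols [ij,l] = (1/2)(d_i g_jl + d_j g_il - d_l g_ij): [xx,x] = E_x/2 = -1, [xx,y] = F_x - E_y/2 = 0, [xy,x] = E_y/2 = 0, [xy,y] = G_x/2 = -51/8, [yy,x] = F_y - G_x/2 = 51/8, [yy,y] = G_y/2 = 0
Gamma^x_ij = (G*[ij,x] - F*[ij,y])/(EG - F^2), Gamma^y_ij = (E*[ij,y] - F*[ij,x])/(EG - F^2)
Gamma_xxx = -2/5, Gamma_xxy = 0, Gamma_xyy = 51/20, Gamma_yxx = 0, Gamma_yxy = -6/17, Gamma_yyy = 0
d^2x/dtau^2 = -(Gamma_xxx*(3/4)^2 + 2*Gamma_xxy*(3/4)*(0) + Gamma_xyy*(0)^2) = 9/40
d^2y/dtau^2 = -(Gamma_yxx*(3/4)^2 + 2*Gamma_yxy*(3/4)*(0) + Gamma_yyy*(0)^2) = 0


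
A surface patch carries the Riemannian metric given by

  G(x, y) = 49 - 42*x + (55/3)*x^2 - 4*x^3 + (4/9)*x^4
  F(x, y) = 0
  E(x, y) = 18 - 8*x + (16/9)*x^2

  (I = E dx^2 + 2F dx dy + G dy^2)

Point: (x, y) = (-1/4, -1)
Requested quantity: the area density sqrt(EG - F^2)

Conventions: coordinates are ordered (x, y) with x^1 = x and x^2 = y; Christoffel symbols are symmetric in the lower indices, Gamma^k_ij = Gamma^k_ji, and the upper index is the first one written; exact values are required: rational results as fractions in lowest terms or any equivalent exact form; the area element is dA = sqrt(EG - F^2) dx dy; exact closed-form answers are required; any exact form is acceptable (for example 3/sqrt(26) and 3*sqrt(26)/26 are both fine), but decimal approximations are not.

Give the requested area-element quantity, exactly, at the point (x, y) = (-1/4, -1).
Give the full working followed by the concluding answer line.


E = 181/9, F = 0, G = 34969/576; EG - F^2 = 6329389/5184

Answer: sqrt(EG - F^2) = 187*sqrt(181)/72


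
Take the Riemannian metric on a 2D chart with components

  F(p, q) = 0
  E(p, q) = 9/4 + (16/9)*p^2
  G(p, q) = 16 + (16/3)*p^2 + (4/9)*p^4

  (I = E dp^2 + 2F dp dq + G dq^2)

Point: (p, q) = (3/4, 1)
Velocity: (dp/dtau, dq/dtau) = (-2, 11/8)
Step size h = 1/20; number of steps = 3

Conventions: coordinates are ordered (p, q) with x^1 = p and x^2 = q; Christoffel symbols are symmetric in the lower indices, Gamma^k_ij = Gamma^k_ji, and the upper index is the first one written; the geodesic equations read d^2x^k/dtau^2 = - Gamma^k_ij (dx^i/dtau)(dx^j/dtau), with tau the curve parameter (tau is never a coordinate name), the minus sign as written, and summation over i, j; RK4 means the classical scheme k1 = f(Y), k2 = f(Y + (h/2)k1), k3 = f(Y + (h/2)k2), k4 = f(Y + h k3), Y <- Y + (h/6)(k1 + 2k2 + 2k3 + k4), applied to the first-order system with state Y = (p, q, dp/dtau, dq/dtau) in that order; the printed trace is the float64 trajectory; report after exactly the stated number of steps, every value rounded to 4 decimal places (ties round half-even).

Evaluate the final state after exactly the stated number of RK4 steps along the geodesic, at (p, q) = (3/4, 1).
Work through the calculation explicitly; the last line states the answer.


f(Y) = (dp/dtau, dq/dtau, -Gamma^p_ij Y'^i Y'^j, -Gamma^q_ij Y'^i Y'^j) with the Gammas evaluated at the stage position; h = 0.050000; intermediate values shown to 6 dp
step 0: p = 0.7500, q = 1.0000, dp/dtau = -2.0000, dq/dtau = 1.3750
step 1:
  k1: at (p, q) = (0.750000, 1.000000), (dp/dtau, dq/dtau) = (-2.000000, 1.375000); Gamma_ppp = 0.410256, Gamma_ppq = 0.000000, Gamma_pqq = -1.346154, Gamma_qpp = 0.000000, Gamma_qpq = 0.228571, Gamma_qqq = 0.000000; k1 = (-2.000000, 1.375000, 0.904046, 1.257143)
  k2: at (p, q) = (0.700000, 1.034375), (dp/dtau, dq/dtau) = (-1.977399, 1.406429); Gamma_ppp = 0.398718, Gamma_ppq = 0.000000, Gamma_pqq = -1.293841, Gamma_qpp = 0.000000, Gamma_qpq = 0.215716, Gamma_qqq = 0.000000; k2 = (-1.977399, 1.406429, 1.000240, 1.199845)
  k3: at (p, q) = (0.700565, 1.035161), (dp/dtau, dq/dtau) = (-1.974994, 1.404996); Gamma_ppp = 0.398860, Gamma_ppq = 0.000000, Gamma_pqq = -1.294460, Gamma_qpp = 0.000000, Gamma_qpq = 0.215864, Gamma_qqq = 0.000000; k3 = (-1.974994, 1.404996, 0.999487, 1.197986)
  k4: at (p, q) = (0.651250, 1.070250), (dp/dtau, dq/dtau) = (-1.950026, 1.434899); Gamma_ppp = 0.385412, Gamma_ppq = 0.000000, Gamma_pqq = -1.237967, Gamma_qpp = 0.000000, Gamma_qpq = 0.202751, Gamma_qqq = 0.000000; k4 = (-1.950026, 1.434899, 1.083328, 1.134633)
  Y <- Y + (h/6)(k1 + 2k2 + 2k3 + k4): p = 0.6512, q = 1.0703, dp/dtau = -1.9501, dq/dtau = 1.4349
step 2:
  k1: at (p, q) = (0.651210, 1.070273), (dp/dtau, dq/dtau) = (-1.950110, 1.434895); Gamma_ppp = 0.385400, Gamma_ppq = 0.000000, Gamma_pqq = -1.237919, Gamma_qpp = 0.000000, Gamma_qpq = 0.202740, Gamma_qqq = 0.000000; k1 = (-1.950110, 1.434895, 1.083133, 1.134618)
  k2: at (p, q) = (0.602457, 1.106145), (dp/dtau, dq/dtau) = (-1.923031, 1.463261); Gamma_ppp = 0.369928, Gamma_ppq = 0.000000, Gamma_pqq = -1.176917, Gamma_qpp = 0.000000, Gamma_qpq = 0.189364, Gamma_qqq = 0.000000; k2 = (-1.923031, 1.463261, 1.151924, 1.065701)
  k3: at (p, q) = (0.603134, 1.106854), (dp/dtau, dq/dtau) = (-1.921312, 1.461538); Gamma_ppp = 0.370158, Gamma_ppq = 0.000000, Gamma_pqq = -1.177801, Gamma_qpp = 0.000000, Gamma_qpq = 0.189552, Gamma_qqq = 0.000000; k3 = (-1.921312, 1.461538, 1.149476, 1.064553)
  k4: at (p, q) = (0.555144, 1.143350), (dp/dtau, dq/dtau) = (-1.892636, 1.488123); Gamma_ppp = 0.352739, Gamma_ppq = 0.000000, Gamma_pqq = -1.112572, Gamma_qpp = 0.000000, Gamma_qpq = 0.176008, Gamma_qqq = 0.000000; k4 = (-1.892636, 1.488123, 1.200265, 0.991442)
  Y <- Y + (h/6)(k1 + 2k2 + 2k3 + k4): p = 0.5551, q = 1.1434, dp/dtau = -1.8927, dq/dtau = 1.4881
step 3:
  k1: at (p, q) = (0.555115, 1.143378), (dp/dtau, dq/dtau) = (-1.892725, 1.488117); Gamma_ppp = 0.352728, Gamma_ppq = 0.000000, Gamma_pqq = -1.112530, Gamma_qpp = 0.000000, Gamma_qpq = 0.175999, Gamma_qqq = 0.000000; k1 = (-1.892725, 1.488117, 1.200074, 0.991437)
  k2: at (p, q) = (0.507797, 1.180581), (dp/dtau, dq/dtau) = (-1.862723, 1.512903); Gamma_ppp = 0.333313, Gamma_ppq = 0.000000, Gamma_pqq = -1.042913, Gamma_qpp = 0.000000, Gamma_qpq = 0.162291, Gamma_qqq = 0.000000; k2 = (-1.862723, 1.512903, 1.230588, 0.914710)
  k3: at (p, q) = (0.508547, 1.181201), (dp/dtau, dq/dtau) = (-1.861960, 1.510984); Gamma_ppp = 0.333638, Gamma_ppq = 0.000000, Gamma_pqq = -1.044058, Gamma_qpp = 0.000000, Gamma_qpq = 0.162511, Gamma_qqq = 0.000000; k3 = (-1.861960, 1.510984, 1.226972, 0.914413)
  k4: at (p, q) = (0.462017, 1.218927), (dp/dtau, dq/dtau) = (-1.831376, 1.533837); Gamma_ppp = 0.312367, Gamma_ppq = 0.000000, Gamma_pqq = -0.970439, Gamma_qpp = 0.000000, Gamma_qpq = 0.148715, Gamma_qqq = 0.000000; k4 = (-1.831376, 1.533837, 1.235451, 0.835490)
  Y <- Y + (h/6)(k1 + 2k2 + 2k3 + k4): p = 0.4620, q = 1.2190, dp/dtau = -1.8315, dq/dtau = 1.5338

Answer: p = 0.4620, q = 1.2190, dp/dtau = -1.8315, dq/dtau = 1.5338


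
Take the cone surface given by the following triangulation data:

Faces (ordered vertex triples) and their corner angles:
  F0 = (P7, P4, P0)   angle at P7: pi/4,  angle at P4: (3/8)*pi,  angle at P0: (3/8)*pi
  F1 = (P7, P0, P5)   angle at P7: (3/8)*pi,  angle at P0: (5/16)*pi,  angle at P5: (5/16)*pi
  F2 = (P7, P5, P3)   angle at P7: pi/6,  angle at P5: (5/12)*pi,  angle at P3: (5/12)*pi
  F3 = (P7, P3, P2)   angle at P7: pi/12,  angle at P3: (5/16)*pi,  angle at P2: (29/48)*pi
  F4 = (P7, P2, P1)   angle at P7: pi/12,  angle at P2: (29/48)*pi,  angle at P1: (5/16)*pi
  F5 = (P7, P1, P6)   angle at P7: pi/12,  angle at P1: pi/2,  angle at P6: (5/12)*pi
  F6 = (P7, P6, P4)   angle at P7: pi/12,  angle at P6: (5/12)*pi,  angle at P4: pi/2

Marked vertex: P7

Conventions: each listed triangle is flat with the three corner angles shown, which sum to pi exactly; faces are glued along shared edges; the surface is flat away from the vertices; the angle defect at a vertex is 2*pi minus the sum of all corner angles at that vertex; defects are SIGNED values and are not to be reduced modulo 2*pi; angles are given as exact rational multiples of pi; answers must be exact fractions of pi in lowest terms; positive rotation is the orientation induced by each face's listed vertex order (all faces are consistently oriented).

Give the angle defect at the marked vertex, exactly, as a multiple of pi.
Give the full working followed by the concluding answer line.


Sum of corner angles at P7: (9/8)*pi
defect = 2*pi - (9/8)*pi

Answer: defect(P7) = (7/8)*pi


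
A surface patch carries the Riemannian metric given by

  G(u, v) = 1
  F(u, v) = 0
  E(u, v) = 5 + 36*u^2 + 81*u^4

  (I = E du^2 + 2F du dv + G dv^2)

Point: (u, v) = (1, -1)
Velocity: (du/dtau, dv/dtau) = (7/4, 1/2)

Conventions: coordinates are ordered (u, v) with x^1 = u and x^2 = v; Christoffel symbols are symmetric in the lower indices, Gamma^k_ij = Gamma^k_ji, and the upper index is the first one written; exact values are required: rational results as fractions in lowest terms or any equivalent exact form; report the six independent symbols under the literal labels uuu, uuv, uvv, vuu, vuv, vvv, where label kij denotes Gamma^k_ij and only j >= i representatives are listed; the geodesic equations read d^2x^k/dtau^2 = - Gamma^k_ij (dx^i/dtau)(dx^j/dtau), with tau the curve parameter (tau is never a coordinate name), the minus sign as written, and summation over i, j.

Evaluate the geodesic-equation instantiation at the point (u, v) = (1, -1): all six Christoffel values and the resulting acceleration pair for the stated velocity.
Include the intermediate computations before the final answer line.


E = 122, F = 0, G = 1 at the point
E_u = 396, E_v = 0, F_u = 0, F_v = 0, G_u = 0, G_v = 0
EG - F^2 = 122;  g^inv = (1/122) * [[1, 0], [0, 122]]
first-kind symbols [ij,l] = (1/2)(d_i g_jl + d_j g_il - d_l g_ij): [uu,u] = E_u/2 = 198, [uu,v] = F_u - E_v/2 = 0, [uv,u] = E_v/2 = 0, [uv,v] = G_u/2 = 0, [vv,u] = F_v - G_u/2 = 0, [vv,v] = G_v/2 = 0
Gamma^u_ij = (G*[ij,u] - F*[ij,v])/(EG - F^2), Gamma^v_ij = (E*[ij,v] - F*[ij,u])/(EG - F^2)
Gamma_uuu = 99/61, Gamma_uuv = 0, Gamma_uvv = 0, Gamma_vuu = 0, Gamma_vuv = 0, Gamma_vvv = 0
d^2u/dtau^2 = -(Gamma_uuu*(7/4)^2 + 2*Gamma_uuv*(7/4)*(1/2) + Gamma_uvv*(1/2)^2) = -4851/976
d^2v/dtau^2 = -(Gamma_vuu*(7/4)^2 + 2*Gamma_vuv*(7/4)*(1/2) + Gamma_vvv*(1/2)^2) = 0

Answer: Gamma_uuu = 99/61, Gamma_uuv = 0, Gamma_uvv = 0, Gamma_vuu = 0, Gamma_vuv = 0, Gamma_vvv = 0; accelerations (d^2u/dtau^2, d^2v/dtau^2) = (-4851/976, 0)


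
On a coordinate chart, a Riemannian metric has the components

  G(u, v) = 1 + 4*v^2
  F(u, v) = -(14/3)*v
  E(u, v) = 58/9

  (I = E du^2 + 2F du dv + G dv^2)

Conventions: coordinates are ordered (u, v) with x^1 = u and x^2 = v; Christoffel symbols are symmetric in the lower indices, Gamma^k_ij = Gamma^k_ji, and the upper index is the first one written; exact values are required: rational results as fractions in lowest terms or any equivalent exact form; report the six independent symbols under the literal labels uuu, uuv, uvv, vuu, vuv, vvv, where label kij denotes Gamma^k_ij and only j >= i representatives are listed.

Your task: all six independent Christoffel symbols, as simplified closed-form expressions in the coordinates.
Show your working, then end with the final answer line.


E = 58/9; F = -(14/3)*v; G = 1 + 4*v^2
Gamma^k_ij = (1/2) g^{kl} (d_i g_jl + d_j g_il - d_l g_ij), with g^inv = (1/(EG-F^2)) [[G, -F], [-F, E]]
first partials: E_u = 0, E_v = 0, F_u = 0, F_v = -14/3, G_u = 0, G_v = 8*v
D = EG - F^2 = 58/9 + 4*v^2
expanded: Gamma^u_uu = (G E_u - 2F F_u + F E_v)/(2D), Gamma^u_uv = (G E_v - F G_u)/(2D), Gamma^u_vv = (2G F_v - G G_u - F G_v)/(2D), Gamma^v_uu = (2E F_u - E E_v - F E_u)/(2D), Gamma^v_uv = (E G_u - F E_v)/(2D), Gamma^v_vv = (E G_v - 2F F_v + F G_u)/(2D); substitute and cancel common factors

Answer: Gamma_uuu = 0, Gamma_uuv = 0, Gamma_uvv = -21/(18*v^2 + 29), Gamma_vuu = 0, Gamma_vuv = 0, Gamma_vvv = 18*v/(18*v^2 + 29)


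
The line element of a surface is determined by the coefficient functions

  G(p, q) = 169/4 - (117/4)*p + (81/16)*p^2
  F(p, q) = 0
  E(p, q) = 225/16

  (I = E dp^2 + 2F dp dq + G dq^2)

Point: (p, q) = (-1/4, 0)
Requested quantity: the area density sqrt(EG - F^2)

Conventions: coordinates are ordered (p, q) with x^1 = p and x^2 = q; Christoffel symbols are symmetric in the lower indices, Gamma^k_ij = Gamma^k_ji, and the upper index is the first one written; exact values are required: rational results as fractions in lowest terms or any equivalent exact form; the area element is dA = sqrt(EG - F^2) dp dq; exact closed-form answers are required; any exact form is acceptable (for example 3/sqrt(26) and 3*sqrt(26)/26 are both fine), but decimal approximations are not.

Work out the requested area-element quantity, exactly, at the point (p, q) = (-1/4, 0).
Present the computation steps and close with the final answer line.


E = 225/16, F = 0, G = 12769/256; EG - F^2 = 2873025/4096

Answer: sqrt(EG - F^2) = 1695/64


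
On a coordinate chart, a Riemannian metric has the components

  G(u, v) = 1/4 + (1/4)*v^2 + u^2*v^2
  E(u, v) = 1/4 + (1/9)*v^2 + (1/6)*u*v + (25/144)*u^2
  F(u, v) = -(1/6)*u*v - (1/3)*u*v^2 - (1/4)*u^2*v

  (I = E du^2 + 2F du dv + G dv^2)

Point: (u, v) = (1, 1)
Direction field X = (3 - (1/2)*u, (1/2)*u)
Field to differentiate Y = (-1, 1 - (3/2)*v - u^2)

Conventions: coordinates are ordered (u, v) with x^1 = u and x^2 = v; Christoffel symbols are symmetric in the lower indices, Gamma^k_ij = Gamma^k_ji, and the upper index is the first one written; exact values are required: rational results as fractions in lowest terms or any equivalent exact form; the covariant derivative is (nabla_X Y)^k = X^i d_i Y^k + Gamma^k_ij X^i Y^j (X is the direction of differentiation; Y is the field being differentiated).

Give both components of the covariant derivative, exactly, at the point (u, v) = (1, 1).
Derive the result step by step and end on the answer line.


E = 101/144, F = -3/4, G = 3/2 at the point
E_u = 37/72, E_v = 7/18, F_u = -1, F_v = -13/12, G_u = 2, G_v = 5/2
EG - F^2 = 47/96;  g^inv = (96/47) * [[3/2, 3/4], [3/4, 101/144]]
first-kind symbols [ij,l] = (1/2)(d_i g_jl + d_j g_il - d_l g_ij): [uu,u] = E_u/2 = 37/144, [uu,v] = F_u - E_v/2 = -43/36, [uv,u] = E_v/2 = 7/36, [uv,v] = G_u/2 = 1, [vv,u] = F_v - G_u/2 = -25/12, [vv,v] = G_v/2 = 5/4
Gamma^u_ij = (G*[ij,u] - F*[ij,v])/(EG - F^2), Gamma^v_ij = (E*[ij,v] - F*[ij,u])/(EG - F^2)
Gamma_uuu = -49/47, Gamma_uuv = 100/47, Gamma_uvv = -210/47, Gamma_vuu = -1672/1269, Gamma_vuv = 244/141, Gamma_vvv = -395/282
X = (5/2, 1/2), Y = (-1, -3/2) at the point

Answer: (nabla_X Y)^u = -145/47, (nabla_X Y)^v = -88933/10152


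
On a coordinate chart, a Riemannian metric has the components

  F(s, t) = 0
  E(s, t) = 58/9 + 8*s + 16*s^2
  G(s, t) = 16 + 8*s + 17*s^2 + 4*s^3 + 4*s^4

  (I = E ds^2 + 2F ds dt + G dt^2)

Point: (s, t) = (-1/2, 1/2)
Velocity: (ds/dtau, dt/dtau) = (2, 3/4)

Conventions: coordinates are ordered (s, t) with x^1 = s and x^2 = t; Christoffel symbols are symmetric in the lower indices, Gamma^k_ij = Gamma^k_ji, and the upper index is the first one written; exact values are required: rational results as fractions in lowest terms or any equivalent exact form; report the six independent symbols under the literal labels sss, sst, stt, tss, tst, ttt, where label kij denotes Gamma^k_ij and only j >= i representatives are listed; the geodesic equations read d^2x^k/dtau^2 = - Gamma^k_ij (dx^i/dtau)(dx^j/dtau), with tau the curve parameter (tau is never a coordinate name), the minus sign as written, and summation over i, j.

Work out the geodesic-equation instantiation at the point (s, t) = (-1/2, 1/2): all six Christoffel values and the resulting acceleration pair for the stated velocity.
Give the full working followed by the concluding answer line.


E = 58/9, F = 0, G = 16 at the point
E_s = -8, E_t = 0, F_s = 0, F_t = 0, G_s = -8, G_t = 0
EG - F^2 = 928/9;  g^inv = (9/928) * [[16, 0], [0, 58/9]]
first-kind symbols [ij,l] = (1/2)(d_i g_jl + d_j g_il - d_l g_ij): [ss,s] = E_s/2 = -4, [ss,t] = F_s - E_t/2 = 0, [st,s] = E_t/2 = 0, [st,t] = G_s/2 = -4, [tt,s] = F_t - G_s/2 = 4, [tt,t] = G_t/2 = 0
Gamma^s_ij = (G*[ij,s] - F*[ij,t])/(EG - F^2), Gamma^t_ij = (E*[ij,t] - F*[ij,s])/(EG - F^2)
Gamma_sss = -18/29, Gamma_sst = 0, Gamma_stt = 18/29, Gamma_tss = 0, Gamma_tst = -1/4, Gamma_ttt = 0
d^2s/dtau^2 = -(Gamma_sss*(2)^2 + 2*Gamma_sst*(2)*(3/4) + Gamma_stt*(3/4)^2) = 495/232
d^2t/dtau^2 = -(Gamma_tss*(2)^2 + 2*Gamma_tst*(2)*(3/4) + Gamma_ttt*(3/4)^2) = 3/4

Answer: Gamma_sss = -18/29, Gamma_sst = 0, Gamma_stt = 18/29, Gamma_tss = 0, Gamma_tst = -1/4, Gamma_ttt = 0; accelerations (d^2s/dtau^2, d^2t/dtau^2) = (495/232, 3/4)


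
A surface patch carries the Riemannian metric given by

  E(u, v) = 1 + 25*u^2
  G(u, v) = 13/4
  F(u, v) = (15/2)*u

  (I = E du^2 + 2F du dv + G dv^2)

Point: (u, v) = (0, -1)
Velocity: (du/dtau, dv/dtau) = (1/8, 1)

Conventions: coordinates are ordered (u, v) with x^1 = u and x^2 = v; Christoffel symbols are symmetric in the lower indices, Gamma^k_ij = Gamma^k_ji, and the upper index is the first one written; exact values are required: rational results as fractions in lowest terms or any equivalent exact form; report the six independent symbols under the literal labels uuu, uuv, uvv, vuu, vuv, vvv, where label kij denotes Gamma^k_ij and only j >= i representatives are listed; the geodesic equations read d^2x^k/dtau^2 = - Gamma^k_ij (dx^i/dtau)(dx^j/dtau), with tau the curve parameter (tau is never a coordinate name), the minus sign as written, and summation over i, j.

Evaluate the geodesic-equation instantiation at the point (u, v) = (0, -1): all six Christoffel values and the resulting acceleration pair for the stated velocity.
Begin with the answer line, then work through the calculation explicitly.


Answer: Gamma_uuu = 0, Gamma_uuv = 0, Gamma_uvv = 0, Gamma_vuu = 30/13, Gamma_vuv = 0, Gamma_vvv = 0; accelerations (d^2u/dtau^2, d^2v/dtau^2) = (0, -15/416)

E = 1, F = 0, G = 13/4 at the point
E_u = 0, E_v = 0, F_u = 15/2, F_v = 0, G_u = 0, G_v = 0
EG - F^2 = 13/4;  g^inv = (4/13) * [[13/4, 0], [0, 1]]
first-kind symbols [ij,l] = (1/2)(d_i g_jl + d_j g_il - d_l g_ij): [uu,u] = E_u/2 = 0, [uu,v] = F_u - E_v/2 = 15/2, [uv,u] = E_v/2 = 0, [uv,v] = G_u/2 = 0, [vv,u] = F_v - G_u/2 = 0, [vv,v] = G_v/2 = 0
Gamma^u_ij = (G*[ij,u] - F*[ij,v])/(EG - F^2), Gamma^v_ij = (E*[ij,v] - F*[ij,u])/(EG - F^2)
Gamma_uuu = 0, Gamma_uuv = 0, Gamma_uvv = 0, Gamma_vuu = 30/13, Gamma_vuv = 0, Gamma_vvv = 0
d^2u/dtau^2 = -(Gamma_uuu*(1/8)^2 + 2*Gamma_uuv*(1/8)*(1) + Gamma_uvv*(1)^2) = 0
d^2v/dtau^2 = -(Gamma_vuu*(1/8)^2 + 2*Gamma_vuv*(1/8)*(1) + Gamma_vvv*(1)^2) = -15/416


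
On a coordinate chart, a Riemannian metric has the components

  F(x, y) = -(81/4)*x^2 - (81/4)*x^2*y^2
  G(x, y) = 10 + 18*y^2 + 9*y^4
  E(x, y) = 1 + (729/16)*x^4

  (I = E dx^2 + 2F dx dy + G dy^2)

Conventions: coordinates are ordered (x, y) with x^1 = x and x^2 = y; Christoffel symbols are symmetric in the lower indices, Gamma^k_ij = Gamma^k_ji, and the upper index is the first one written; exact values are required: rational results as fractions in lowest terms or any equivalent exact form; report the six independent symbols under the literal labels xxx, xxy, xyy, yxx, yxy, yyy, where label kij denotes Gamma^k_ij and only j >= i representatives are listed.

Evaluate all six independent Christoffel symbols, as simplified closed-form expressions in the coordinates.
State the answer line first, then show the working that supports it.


Answer: Gamma_xxx = 1458*x^3/(729*x^4 + 144*y^4 + 288*y^2 + 160), Gamma_xxy = 0, Gamma_xyy = -648*x^2*y/(729*x^4 + 144*y^4 + 288*y^2 + 160), Gamma_yxx = (-648*x*y^2 - 648*x)/(729*x^4 + 144*y^4 + 288*y^2 + 160), Gamma_yxy = 0, Gamma_yyy = (288*y^3 + 288*y)/(729*x^4 + 144*y^4 + 288*y^2 + 160)

E = 1 + (729/16)*x^4; F = -(81/4)*x^2 - (81/4)*x^2*y^2; G = 10 + 18*y^2 + 9*y^4
Gamma^k_ij = (1/2) g^{kl} (d_i g_jl + d_j g_il - d_l g_ij), with g^inv = (1/(EG-F^2)) [[G, -F], [-F, E]]
first partials: E_x = (729/4)*x^3, E_y = 0, F_x = -(81/2)*x - (81/2)*x*y^2, F_y = -(81/2)*x^2*y, G_x = 0, G_y = 36*y + 36*y^3
D = EG - F^2 = 10 + 18*y^2 + 9*y^4 + (729/16)*x^4
expanded: Gamma^x_xx = (G E_x - 2F F_x + F E_y)/(2D), Gamma^x_xy = (G E_y - F G_x)/(2D), Gamma^x_yy = (2G F_y - G G_x - F G_y)/(2D), Gamma^y_xx = (2E F_x - E E_y - F E_x)/(2D), Gamma^y_xy = (E G_x - F E_y)/(2D), Gamma^y_yy = (E G_y - 2F F_y + F G_x)/(2D); substitute and cancel common factors


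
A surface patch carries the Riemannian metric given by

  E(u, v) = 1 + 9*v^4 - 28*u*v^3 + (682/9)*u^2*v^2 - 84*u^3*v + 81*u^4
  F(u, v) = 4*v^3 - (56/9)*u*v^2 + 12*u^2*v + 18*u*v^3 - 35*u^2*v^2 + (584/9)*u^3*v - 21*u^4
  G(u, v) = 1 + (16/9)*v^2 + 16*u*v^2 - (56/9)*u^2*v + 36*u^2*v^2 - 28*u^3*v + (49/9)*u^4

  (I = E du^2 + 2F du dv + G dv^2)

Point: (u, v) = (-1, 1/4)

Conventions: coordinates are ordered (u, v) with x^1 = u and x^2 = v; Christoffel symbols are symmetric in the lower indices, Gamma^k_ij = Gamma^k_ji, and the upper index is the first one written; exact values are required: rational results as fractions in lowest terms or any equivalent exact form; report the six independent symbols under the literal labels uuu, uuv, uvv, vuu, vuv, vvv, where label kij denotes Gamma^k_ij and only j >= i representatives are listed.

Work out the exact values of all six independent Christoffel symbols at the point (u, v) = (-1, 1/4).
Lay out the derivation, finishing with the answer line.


E = 249313/2304, F = -3479/96, G = 53/4 at the point
E_u = -57155/144, E_v = 18389/144, F_u = 37709/288, F_v = -5033/72, G_u = -259/6, G_v = 98/3
EG - F^2 = 277537/2304;  g^inv = (2304/277537) * [[53/4, 3479/96], [3479/96, 249313/2304]]
first-kind symbols [ij,l] = (1/2)(d_i g_jl + d_j g_il - d_l g_ij): [uu,u] = E_u/2 = -57155/288, [uu,v] = F_u - E_v/2 = 805/12, [uv,u] = E_v/2 = 18389/288, [uv,v] = G_u/2 = -259/12, [vv,u] = F_v - G_u/2 = -3479/72, [vv,v] = G_v/2 = 49/3
Gamma^u_ij = (G*[ij,u] - F*[ij,v])/(EG - F^2), Gamma^v_ij = (E*[ij,v] - F*[ij,u])/(EG - F^2)

Answer: Gamma_uuu = -457240/277537, Gamma_uuv = 3976/7501, Gamma_uvv = -111328/277537, Gamma_vuu = 154560/277537, Gamma_vuv = -1344/7501, Gamma_vvv = 37632/277537


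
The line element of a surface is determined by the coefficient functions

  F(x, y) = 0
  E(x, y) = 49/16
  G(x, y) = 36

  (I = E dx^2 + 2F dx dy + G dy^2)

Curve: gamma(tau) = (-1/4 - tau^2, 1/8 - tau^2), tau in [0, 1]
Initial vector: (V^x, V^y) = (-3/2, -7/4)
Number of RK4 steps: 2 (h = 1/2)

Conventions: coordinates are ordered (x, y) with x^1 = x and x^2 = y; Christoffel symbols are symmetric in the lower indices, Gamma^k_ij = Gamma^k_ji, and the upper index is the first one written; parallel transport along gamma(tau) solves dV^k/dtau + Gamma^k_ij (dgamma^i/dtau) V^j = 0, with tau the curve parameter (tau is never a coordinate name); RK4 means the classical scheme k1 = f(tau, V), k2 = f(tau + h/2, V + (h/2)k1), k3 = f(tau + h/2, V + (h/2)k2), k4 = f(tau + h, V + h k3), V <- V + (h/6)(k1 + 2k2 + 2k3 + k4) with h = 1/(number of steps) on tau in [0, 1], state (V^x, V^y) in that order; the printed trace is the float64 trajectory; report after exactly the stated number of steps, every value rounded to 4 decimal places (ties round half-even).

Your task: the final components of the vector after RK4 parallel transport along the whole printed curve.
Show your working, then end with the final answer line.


gamma'(tau) = (-2*tau, -2*tau); f(tau, V)^k = -Gamma^k_ij(gamma(tau)) gamma'^i(tau) V^j; h = 1/2; intermediate values shown to 6 dp
curve data and Christoffel symbols at the stage parameters:
  tau = 0.000000: gamma = (-0.250000, 0.125000), gamma' = (0.000000, 0.000000); Gamma_xxx = 0.000000, Gamma_xxy = 0.000000, Gamma_xyy = 0.000000, Gamma_yxx = 0.000000, Gamma_yxy = 0.000000, Gamma_yyy = 0.000000
  tau = 0.250000: gamma = (-0.312500, 0.062500), gamma' = (-0.500000, -0.500000); Gamma_xxx = 0.000000, Gamma_xxy = 0.000000, Gamma_xyy = 0.000000, Gamma_yxx = 0.000000, Gamma_yxy = 0.000000, Gamma_yyy = 0.000000
  tau = 0.500000: gamma = (-0.500000, -0.125000), gamma' = (-1.000000, -1.000000); Gamma_xxx = 0.000000, Gamma_xxy = 0.000000, Gamma_xyy = 0.000000, Gamma_yxx = 0.000000, Gamma_yxy = 0.000000, Gamma_yyy = 0.000000
  tau = 0.750000: gamma = (-0.812500, -0.437500), gamma' = (-1.500000, -1.500000); Gamma_xxx = 0.000000, Gamma_xxy = 0.000000, Gamma_xyy = 0.000000, Gamma_yxx = 0.000000, Gamma_yxy = 0.000000, Gamma_yyy = 0.000000
  tau = 1.000000: gamma = (-1.250000, -0.875000), gamma' = (-2.000000, -2.000000); Gamma_xxx = 0.000000, Gamma_xxy = 0.000000, Gamma_xyy = 0.000000, Gamma_yxx = 0.000000, Gamma_yxy = 0.000000, Gamma_yyy = 0.000000
step 0: V^x = -1.5000, V^y = -1.7500
step 1: k1 = (0.000000, 0.000000), k2 = (0.000000, 0.000000), k3 = (0.000000, 0.000000), k4 = (0.000000, 0.000000); V <- V + (h/6)(k1 + 2k2 + 2k3 + k4): V^x = -1.5000, V^y = -1.7500
step 2: k1 = (0.000000, 0.000000), k2 = (0.000000, 0.000000), k3 = (0.000000, 0.000000), k4 = (0.000000, 0.000000); V <- V + (h/6)(k1 + 2k2 + 2k3 + k4): V^x = -1.5000, V^y = -1.7500

Answer: V^x = -1.5000, V^y = -1.7500


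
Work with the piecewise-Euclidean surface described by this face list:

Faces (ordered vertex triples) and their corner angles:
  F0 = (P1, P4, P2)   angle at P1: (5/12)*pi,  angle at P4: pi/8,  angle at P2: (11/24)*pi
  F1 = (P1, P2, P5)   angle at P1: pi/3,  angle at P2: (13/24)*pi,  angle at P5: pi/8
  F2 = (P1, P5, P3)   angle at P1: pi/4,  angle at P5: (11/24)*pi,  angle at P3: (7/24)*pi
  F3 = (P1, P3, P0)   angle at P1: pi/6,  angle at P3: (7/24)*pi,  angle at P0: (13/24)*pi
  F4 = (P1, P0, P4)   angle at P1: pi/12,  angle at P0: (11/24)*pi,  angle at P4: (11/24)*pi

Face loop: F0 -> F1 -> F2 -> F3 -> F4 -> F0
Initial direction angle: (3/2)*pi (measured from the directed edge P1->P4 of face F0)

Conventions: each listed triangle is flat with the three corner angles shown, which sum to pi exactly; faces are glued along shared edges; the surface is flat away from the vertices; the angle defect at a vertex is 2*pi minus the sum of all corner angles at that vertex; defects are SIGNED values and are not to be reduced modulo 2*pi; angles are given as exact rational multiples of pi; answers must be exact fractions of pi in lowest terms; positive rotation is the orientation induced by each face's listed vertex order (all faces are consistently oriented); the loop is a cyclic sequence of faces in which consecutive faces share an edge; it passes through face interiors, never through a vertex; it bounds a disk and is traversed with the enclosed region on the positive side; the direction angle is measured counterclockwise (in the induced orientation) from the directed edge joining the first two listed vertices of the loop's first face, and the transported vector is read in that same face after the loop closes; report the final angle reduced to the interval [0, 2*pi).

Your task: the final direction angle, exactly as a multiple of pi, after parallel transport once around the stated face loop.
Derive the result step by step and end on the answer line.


enclosed vertex P1: corner angles sum to (5/4)*pi, defect = 2*pi - (5/4)*pi = (3/4)*pi
by Gauss-Bonnet the loop rotates the vector by the enclosed defect sum (positive orientation, mod 2*pi)
final angle = (3/2)*pi + (3/4)*pi = pi/4 (mod 2*pi)

Answer: final direction angle = pi/4


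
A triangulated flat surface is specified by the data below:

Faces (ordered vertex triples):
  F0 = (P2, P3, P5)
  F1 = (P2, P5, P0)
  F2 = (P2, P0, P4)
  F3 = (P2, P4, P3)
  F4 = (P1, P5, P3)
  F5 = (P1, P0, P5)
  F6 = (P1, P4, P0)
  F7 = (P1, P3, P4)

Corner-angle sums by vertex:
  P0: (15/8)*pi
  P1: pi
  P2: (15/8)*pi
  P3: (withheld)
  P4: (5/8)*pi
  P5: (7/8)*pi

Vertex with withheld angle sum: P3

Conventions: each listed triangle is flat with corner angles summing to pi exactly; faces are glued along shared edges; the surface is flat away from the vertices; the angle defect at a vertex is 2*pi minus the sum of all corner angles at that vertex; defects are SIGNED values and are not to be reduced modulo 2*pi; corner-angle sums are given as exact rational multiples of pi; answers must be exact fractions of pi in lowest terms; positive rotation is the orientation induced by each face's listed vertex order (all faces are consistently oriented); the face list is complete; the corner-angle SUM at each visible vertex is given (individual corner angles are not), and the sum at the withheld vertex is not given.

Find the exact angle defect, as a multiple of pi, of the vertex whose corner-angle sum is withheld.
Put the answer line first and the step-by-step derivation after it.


Answer: defect(P3) = pi/4

V = 6, E = 12, F = 8; chi = V - E + F = 2
Gauss-Bonnet: total defect = 2*pi*chi = 4*pi; visible defects sum to (15/4)*pi


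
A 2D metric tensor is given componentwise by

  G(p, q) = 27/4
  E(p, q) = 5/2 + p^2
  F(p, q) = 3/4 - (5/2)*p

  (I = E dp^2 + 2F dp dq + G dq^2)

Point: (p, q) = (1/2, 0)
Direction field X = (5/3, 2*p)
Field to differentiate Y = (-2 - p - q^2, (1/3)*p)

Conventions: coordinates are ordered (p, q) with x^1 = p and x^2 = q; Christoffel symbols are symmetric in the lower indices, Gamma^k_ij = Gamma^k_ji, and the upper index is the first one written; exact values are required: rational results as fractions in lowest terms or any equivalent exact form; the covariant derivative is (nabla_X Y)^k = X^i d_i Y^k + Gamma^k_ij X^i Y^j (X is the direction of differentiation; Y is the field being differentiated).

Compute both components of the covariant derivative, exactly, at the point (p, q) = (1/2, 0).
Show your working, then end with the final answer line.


E = 11/4, F = -1/2, G = 27/4 at the point
E_p = 1, E_q = 0, F_p = -5/2, F_q = 0, G_p = 0, G_q = 0
EG - F^2 = 293/16;  g^inv = (16/293) * [[27/4, 1/2], [1/2, 11/4]]
first-kind symbols [ij,l] = (1/2)(d_i g_jl + d_j g_il - d_l g_ij): [pp,p] = E_p/2 = 1/2, [pp,q] = F_p - E_q/2 = -5/2, [pq,p] = E_q/2 = 0, [pq,q] = G_p/2 = 0, [qq,p] = F_q - G_p/2 = 0, [qq,q] = G_q/2 = 0
Gamma^p_ij = (G*[ij,p] - F*[ij,q])/(EG - F^2), Gamma^q_ij = (E*[ij,q] - F*[ij,p])/(EG - F^2)
Gamma_ppp = 34/293, Gamma_ppq = 0, Gamma_pqq = 0, Gamma_qpp = -106/293, Gamma_qpq = 0, Gamma_qqq = 0
X = (5/3, 1), Y = (-5/2, 1/6) at the point

Answer: (nabla_X Y)^p = -630/293, (nabla_X Y)^q = 5440/2637


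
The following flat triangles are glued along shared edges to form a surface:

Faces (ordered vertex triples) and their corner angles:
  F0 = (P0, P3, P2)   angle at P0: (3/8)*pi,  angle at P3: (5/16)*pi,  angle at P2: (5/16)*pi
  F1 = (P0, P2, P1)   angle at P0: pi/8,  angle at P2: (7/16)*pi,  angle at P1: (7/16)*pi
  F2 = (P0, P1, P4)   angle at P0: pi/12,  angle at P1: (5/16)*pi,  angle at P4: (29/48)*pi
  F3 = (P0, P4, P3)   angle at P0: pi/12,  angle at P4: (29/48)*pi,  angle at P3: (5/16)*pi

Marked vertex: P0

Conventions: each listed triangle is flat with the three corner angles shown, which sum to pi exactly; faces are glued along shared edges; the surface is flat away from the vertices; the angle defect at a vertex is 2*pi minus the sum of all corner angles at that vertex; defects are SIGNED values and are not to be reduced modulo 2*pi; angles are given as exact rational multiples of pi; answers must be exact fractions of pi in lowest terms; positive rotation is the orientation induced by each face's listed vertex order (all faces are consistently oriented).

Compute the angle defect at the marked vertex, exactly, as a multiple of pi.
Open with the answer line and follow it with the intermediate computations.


Answer: defect(P0) = (4/3)*pi

Sum of corner angles at P0: (2/3)*pi
defect = 2*pi - (2/3)*pi


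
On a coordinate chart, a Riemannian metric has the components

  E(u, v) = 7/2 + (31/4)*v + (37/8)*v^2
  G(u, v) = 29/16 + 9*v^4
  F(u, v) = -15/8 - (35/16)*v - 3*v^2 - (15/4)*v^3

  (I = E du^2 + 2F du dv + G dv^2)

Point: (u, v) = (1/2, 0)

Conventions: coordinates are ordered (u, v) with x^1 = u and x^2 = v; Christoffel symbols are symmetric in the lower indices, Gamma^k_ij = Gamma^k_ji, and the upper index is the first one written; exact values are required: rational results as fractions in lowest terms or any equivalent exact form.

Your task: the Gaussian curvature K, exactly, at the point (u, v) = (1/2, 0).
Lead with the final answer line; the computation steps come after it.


Answer: K = -7200/32761

E = 7/2, F = -15/8, G = 29/16, EG - F^2 = 181/64 at the point
E_u = 0, E_v = 31/4, F_u = 0, F_v = -35/16, G_u = 0, G_v = 0
E_vv = 37/4, F_uv = 0, G_uu = 0
By Brioschi, K is (det M1 - det M2) divided by (EG - F^2) squared.
M1 = [[-E_vv/2 + F_uv - G_uu/2, E_u/2, F_u - E_v/2], [F_v - G_u/2, E, F], [G_v/2, F, G]] = [[-37/8, 0, -31/8], [-35/16, 7/2, -15/8], [0, -15/8, 29/16]]; det M1 = -29669/1024
M2 = [[0, E_v/2, G_u/2], [E_v/2, E, F], [G_u/2, F, G]] = [[0, 31/8, 0], [31/8, 7/2, -15/8], [0, -15/8, 29/16]]; det M2 = -27869/1024
det M1 - det M2 = -225/128; K = -225/128 / (181/64)^2 = -7200/32761


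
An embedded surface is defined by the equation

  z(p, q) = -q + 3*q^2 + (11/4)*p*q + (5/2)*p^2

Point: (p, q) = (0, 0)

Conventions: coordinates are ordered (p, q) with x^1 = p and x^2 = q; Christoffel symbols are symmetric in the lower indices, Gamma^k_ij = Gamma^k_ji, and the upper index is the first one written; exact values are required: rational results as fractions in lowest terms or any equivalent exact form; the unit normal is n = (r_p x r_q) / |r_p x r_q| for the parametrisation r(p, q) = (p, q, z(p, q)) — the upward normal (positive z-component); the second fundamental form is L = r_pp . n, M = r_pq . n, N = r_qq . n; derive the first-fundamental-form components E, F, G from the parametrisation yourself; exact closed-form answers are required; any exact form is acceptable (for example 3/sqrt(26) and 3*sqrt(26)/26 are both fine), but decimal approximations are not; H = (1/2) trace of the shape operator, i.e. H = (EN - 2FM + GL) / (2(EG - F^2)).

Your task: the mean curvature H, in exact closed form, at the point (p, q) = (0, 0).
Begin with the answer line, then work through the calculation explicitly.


Answer: H = 2*sqrt(2)

z_p = 0, z_q = -1, z_pp = 5, z_pq = 11/4, z_qq = 6
E = 1, F = 0, G = 2; answer radicand W^2 = 2
unnormalised second-form numerators: l = 5, m = 11/4, n = 6; L = l/sqrt(2), and similarly M = m/sqrt(W^2), N = n/sqrt(W^2)
H = (E*n - 2*F*m + G*l) / (2*(EG - F^2)*sqrt(W^2)); E*n - 2*F*m + G*l = 16, EG - F^2 = 2, so H = (4)/sqrt(2)


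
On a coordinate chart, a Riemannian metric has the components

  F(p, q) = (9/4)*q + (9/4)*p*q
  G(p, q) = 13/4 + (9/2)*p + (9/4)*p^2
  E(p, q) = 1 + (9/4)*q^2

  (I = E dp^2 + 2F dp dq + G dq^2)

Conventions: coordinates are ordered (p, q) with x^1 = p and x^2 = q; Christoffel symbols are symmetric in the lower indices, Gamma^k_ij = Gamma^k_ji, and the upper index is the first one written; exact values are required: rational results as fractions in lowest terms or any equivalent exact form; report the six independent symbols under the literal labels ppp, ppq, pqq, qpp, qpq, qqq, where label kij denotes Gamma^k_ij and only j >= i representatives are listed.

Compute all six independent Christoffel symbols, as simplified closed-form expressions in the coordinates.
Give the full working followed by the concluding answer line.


E = 1 + (9/4)*q^2; F = (9/4)*q + (9/4)*p*q; G = 13/4 + (9/2)*p + (9/4)*p^2
Gamma^k_ij = (1/2) g^{kl} (d_i g_jl + d_j g_il - d_l g_ij), with g^inv = (1/(EG-F^2)) [[G, -F], [-F, E]]
first partials: E_p = 0, E_q = (9/2)*q, F_p = (9/4)*q, F_q = 9/4 + (9/4)*p, G_p = 9/2 + (9/2)*p, G_q = 0
D = EG - F^2 = 13/4 + (9/2)*p + (9/4)*q^2 + (9/4)*p^2
expanded: Gamma^p_pp = (G E_p - 2F F_p + F E_q)/(2D), Gamma^p_pq = (G E_q - F G_p)/(2D), Gamma^p_qq = (2G F_q - G G_p - F G_q)/(2D), Gamma^q_pp = (2E F_p - E E_q - F E_p)/(2D), Gamma^q_pq = (E G_p - F E_q)/(2D), Gamma^q_qq = (E G_q - 2F F_q + F G_p)/(2D); substitute and cancel common factors

Answer: Gamma_ppp = 0, Gamma_ppq = 9*q/(9*p^2 + 18*p + 9*q^2 + 13), Gamma_pqq = 0, Gamma_qpp = 0, Gamma_qpq = (9*p + 9)/(9*p^2 + 18*p + 9*q^2 + 13), Gamma_qqq = 0
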